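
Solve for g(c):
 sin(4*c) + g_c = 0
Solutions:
 g(c) = C1 + cos(4*c)/4


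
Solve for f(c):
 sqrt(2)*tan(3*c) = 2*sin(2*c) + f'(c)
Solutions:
 f(c) = C1 - sqrt(2)*log(cos(3*c))/3 + cos(2*c)


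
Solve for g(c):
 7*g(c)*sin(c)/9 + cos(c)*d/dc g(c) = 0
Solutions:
 g(c) = C1*cos(c)^(7/9)


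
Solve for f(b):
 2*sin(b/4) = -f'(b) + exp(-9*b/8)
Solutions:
 f(b) = C1 + 8*cos(b/4) - 8*exp(-9*b/8)/9


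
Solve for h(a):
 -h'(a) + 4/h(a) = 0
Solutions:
 h(a) = -sqrt(C1 + 8*a)
 h(a) = sqrt(C1 + 8*a)


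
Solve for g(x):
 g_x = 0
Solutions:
 g(x) = C1


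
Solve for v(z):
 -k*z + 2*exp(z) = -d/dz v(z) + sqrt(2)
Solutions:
 v(z) = C1 + k*z^2/2 + sqrt(2)*z - 2*exp(z)


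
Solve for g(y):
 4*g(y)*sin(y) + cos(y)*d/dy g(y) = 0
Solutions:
 g(y) = C1*cos(y)^4


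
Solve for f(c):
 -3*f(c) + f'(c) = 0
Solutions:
 f(c) = C1*exp(3*c)


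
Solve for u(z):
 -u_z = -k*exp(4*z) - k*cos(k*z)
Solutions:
 u(z) = C1 + k*exp(4*z)/4 + sin(k*z)


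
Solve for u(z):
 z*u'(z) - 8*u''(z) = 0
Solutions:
 u(z) = C1 + C2*erfi(z/4)


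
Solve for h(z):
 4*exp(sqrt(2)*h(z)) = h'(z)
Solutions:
 h(z) = sqrt(2)*(2*log(-1/(C1 + 4*z)) - log(2))/4


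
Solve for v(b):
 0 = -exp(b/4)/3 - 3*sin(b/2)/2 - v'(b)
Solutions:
 v(b) = C1 - 4*exp(b/4)/3 + 3*cos(b/2)


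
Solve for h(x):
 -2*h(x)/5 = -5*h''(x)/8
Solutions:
 h(x) = C1*exp(-4*x/5) + C2*exp(4*x/5)


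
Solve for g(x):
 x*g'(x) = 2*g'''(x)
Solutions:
 g(x) = C1 + Integral(C2*airyai(2^(2/3)*x/2) + C3*airybi(2^(2/3)*x/2), x)


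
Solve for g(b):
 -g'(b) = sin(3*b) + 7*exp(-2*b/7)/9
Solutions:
 g(b) = C1 + cos(3*b)/3 + 49*exp(-2*b/7)/18


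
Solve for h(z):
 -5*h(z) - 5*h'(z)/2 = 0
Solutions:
 h(z) = C1*exp(-2*z)


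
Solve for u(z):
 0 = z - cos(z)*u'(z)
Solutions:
 u(z) = C1 + Integral(z/cos(z), z)


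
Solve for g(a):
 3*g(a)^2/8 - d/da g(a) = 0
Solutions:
 g(a) = -8/(C1 + 3*a)


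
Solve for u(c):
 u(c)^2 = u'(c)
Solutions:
 u(c) = -1/(C1 + c)


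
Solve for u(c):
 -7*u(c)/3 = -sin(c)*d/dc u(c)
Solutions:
 u(c) = C1*(cos(c) - 1)^(7/6)/(cos(c) + 1)^(7/6)


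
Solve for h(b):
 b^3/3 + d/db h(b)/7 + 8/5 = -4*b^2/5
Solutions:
 h(b) = C1 - 7*b^4/12 - 28*b^3/15 - 56*b/5


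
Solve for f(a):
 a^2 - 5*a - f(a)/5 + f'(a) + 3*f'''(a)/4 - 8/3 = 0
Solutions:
 f(a) = C1*exp(10^(1/3)*a*(-5^(1/3)*(9 + sqrt(481))^(1/3) + 10*2^(1/3)/(9 + sqrt(481))^(1/3))/30)*sin(10^(1/3)*sqrt(3)*a*(10*2^(1/3)/(9 + sqrt(481))^(1/3) + 5^(1/3)*(9 + sqrt(481))^(1/3))/30) + C2*exp(10^(1/3)*a*(-5^(1/3)*(9 + sqrt(481))^(1/3) + 10*2^(1/3)/(9 + sqrt(481))^(1/3))/30)*cos(10^(1/3)*sqrt(3)*a*(10*2^(1/3)/(9 + sqrt(481))^(1/3) + 5^(1/3)*(9 + sqrt(481))^(1/3))/30) + C3*exp(-10^(1/3)*a*(-5^(1/3)*(9 + sqrt(481))^(1/3) + 10*2^(1/3)/(9 + sqrt(481))^(1/3))/15) + 5*a^2 + 25*a + 335/3


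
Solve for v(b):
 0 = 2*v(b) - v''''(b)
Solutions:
 v(b) = C1*exp(-2^(1/4)*b) + C2*exp(2^(1/4)*b) + C3*sin(2^(1/4)*b) + C4*cos(2^(1/4)*b)


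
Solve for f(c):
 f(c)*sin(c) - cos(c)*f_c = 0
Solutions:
 f(c) = C1/cos(c)


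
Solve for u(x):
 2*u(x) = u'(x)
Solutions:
 u(x) = C1*exp(2*x)


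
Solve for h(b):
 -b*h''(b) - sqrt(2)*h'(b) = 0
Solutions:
 h(b) = C1 + C2*b^(1 - sqrt(2))


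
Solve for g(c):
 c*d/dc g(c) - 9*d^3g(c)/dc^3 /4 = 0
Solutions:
 g(c) = C1 + Integral(C2*airyai(2^(2/3)*3^(1/3)*c/3) + C3*airybi(2^(2/3)*3^(1/3)*c/3), c)


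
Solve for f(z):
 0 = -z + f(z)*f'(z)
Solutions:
 f(z) = -sqrt(C1 + z^2)
 f(z) = sqrt(C1 + z^2)


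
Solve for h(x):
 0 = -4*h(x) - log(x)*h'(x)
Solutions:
 h(x) = C1*exp(-4*li(x))


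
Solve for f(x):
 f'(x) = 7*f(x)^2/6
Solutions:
 f(x) = -6/(C1 + 7*x)


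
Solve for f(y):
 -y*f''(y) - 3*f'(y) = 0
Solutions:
 f(y) = C1 + C2/y^2


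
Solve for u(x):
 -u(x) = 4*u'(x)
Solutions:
 u(x) = C1*exp(-x/4)


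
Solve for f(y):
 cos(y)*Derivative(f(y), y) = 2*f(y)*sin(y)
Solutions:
 f(y) = C1/cos(y)^2


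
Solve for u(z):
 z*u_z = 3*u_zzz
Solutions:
 u(z) = C1 + Integral(C2*airyai(3^(2/3)*z/3) + C3*airybi(3^(2/3)*z/3), z)


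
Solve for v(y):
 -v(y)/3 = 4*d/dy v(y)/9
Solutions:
 v(y) = C1*exp(-3*y/4)


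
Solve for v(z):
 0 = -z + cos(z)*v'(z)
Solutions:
 v(z) = C1 + Integral(z/cos(z), z)


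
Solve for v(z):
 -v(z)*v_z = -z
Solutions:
 v(z) = -sqrt(C1 + z^2)
 v(z) = sqrt(C1 + z^2)


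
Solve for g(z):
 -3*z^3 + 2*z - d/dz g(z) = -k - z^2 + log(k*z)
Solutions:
 g(z) = C1 - 3*z^4/4 + z^3/3 + z^2 + z*(k + 1) - z*log(k*z)


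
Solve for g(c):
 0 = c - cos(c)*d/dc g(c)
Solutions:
 g(c) = C1 + Integral(c/cos(c), c)


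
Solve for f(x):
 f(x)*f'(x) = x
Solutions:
 f(x) = -sqrt(C1 + x^2)
 f(x) = sqrt(C1 + x^2)


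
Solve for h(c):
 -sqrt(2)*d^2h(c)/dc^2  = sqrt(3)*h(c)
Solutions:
 h(c) = C1*sin(2^(3/4)*3^(1/4)*c/2) + C2*cos(2^(3/4)*3^(1/4)*c/2)


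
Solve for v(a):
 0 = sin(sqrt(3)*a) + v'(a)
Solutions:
 v(a) = C1 + sqrt(3)*cos(sqrt(3)*a)/3


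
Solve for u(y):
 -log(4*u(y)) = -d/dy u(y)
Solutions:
 -Integral(1/(log(_y) + 2*log(2)), (_y, u(y))) = C1 - y


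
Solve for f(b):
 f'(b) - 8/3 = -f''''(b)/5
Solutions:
 f(b) = C1 + C4*exp(-5^(1/3)*b) + 8*b/3 + (C2*sin(sqrt(3)*5^(1/3)*b/2) + C3*cos(sqrt(3)*5^(1/3)*b/2))*exp(5^(1/3)*b/2)


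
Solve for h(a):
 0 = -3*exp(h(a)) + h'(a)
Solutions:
 h(a) = log(-1/(C1 + 3*a))


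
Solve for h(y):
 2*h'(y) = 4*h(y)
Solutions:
 h(y) = C1*exp(2*y)


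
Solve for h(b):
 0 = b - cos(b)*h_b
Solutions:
 h(b) = C1 + Integral(b/cos(b), b)


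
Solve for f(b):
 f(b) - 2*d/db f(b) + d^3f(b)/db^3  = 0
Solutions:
 f(b) = C1*exp(b) + C2*exp(b*(-1 + sqrt(5))/2) + C3*exp(-b*(1 + sqrt(5))/2)


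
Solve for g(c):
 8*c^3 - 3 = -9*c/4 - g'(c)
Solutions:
 g(c) = C1 - 2*c^4 - 9*c^2/8 + 3*c


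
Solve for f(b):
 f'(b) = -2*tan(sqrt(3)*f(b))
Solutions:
 f(b) = sqrt(3)*(pi - asin(C1*exp(-2*sqrt(3)*b)))/3
 f(b) = sqrt(3)*asin(C1*exp(-2*sqrt(3)*b))/3


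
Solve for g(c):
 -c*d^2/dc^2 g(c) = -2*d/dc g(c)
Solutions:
 g(c) = C1 + C2*c^3


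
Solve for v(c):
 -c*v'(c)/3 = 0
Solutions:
 v(c) = C1


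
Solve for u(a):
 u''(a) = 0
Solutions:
 u(a) = C1 + C2*a


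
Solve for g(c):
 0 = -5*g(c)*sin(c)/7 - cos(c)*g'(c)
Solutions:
 g(c) = C1*cos(c)^(5/7)


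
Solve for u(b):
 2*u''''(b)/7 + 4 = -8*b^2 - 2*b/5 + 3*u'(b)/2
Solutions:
 u(b) = C1 + C4*exp(42^(1/3)*b/2) + 16*b^3/9 + 2*b^2/15 + 8*b/3 + (C2*sin(14^(1/3)*3^(5/6)*b/4) + C3*cos(14^(1/3)*3^(5/6)*b/4))*exp(-42^(1/3)*b/4)


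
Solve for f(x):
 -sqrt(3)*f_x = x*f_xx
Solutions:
 f(x) = C1 + C2*x^(1 - sqrt(3))


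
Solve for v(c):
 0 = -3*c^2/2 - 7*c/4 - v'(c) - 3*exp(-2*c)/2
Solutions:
 v(c) = C1 - c^3/2 - 7*c^2/8 + 3*exp(-2*c)/4


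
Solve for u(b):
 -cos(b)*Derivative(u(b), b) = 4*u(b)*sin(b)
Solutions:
 u(b) = C1*cos(b)^4


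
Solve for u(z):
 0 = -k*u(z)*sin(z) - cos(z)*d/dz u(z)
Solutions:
 u(z) = C1*exp(k*log(cos(z)))


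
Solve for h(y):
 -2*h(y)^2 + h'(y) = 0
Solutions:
 h(y) = -1/(C1 + 2*y)


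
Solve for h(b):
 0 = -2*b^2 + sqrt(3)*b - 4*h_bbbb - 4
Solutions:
 h(b) = C1 + C2*b + C3*b^2 + C4*b^3 - b^6/720 + sqrt(3)*b^5/480 - b^4/24


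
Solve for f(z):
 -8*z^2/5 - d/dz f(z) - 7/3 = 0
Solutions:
 f(z) = C1 - 8*z^3/15 - 7*z/3


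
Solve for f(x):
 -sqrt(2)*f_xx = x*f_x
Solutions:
 f(x) = C1 + C2*erf(2^(1/4)*x/2)


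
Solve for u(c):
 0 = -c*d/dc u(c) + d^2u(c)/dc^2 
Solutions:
 u(c) = C1 + C2*erfi(sqrt(2)*c/2)


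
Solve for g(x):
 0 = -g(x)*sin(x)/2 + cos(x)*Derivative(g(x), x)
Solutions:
 g(x) = C1/sqrt(cos(x))


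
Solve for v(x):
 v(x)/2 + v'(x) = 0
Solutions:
 v(x) = C1*exp(-x/2)


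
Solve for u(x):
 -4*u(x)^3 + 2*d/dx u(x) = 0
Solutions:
 u(x) = -sqrt(2)*sqrt(-1/(C1 + 2*x))/2
 u(x) = sqrt(2)*sqrt(-1/(C1 + 2*x))/2


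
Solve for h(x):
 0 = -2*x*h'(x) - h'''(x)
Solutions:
 h(x) = C1 + Integral(C2*airyai(-2^(1/3)*x) + C3*airybi(-2^(1/3)*x), x)


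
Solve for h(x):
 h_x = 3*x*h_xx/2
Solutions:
 h(x) = C1 + C2*x^(5/3)


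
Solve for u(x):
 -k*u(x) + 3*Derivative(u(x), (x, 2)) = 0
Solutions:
 u(x) = C1*exp(-sqrt(3)*sqrt(k)*x/3) + C2*exp(sqrt(3)*sqrt(k)*x/3)


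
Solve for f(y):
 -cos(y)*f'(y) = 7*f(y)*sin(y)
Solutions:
 f(y) = C1*cos(y)^7


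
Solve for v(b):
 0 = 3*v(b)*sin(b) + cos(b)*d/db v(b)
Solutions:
 v(b) = C1*cos(b)^3


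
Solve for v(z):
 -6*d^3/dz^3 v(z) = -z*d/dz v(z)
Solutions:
 v(z) = C1 + Integral(C2*airyai(6^(2/3)*z/6) + C3*airybi(6^(2/3)*z/6), z)


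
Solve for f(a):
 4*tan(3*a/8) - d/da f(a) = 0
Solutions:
 f(a) = C1 - 32*log(cos(3*a/8))/3


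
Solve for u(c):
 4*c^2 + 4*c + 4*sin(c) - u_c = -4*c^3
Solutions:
 u(c) = C1 + c^4 + 4*c^3/3 + 2*c^2 - 4*cos(c)


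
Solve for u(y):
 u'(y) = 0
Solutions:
 u(y) = C1


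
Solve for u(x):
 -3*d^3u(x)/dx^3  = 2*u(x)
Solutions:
 u(x) = C3*exp(-2^(1/3)*3^(2/3)*x/3) + (C1*sin(2^(1/3)*3^(1/6)*x/2) + C2*cos(2^(1/3)*3^(1/6)*x/2))*exp(2^(1/3)*3^(2/3)*x/6)


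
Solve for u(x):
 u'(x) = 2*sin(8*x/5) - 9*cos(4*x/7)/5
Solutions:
 u(x) = C1 - 63*sin(4*x/7)/20 - 5*cos(8*x/5)/4


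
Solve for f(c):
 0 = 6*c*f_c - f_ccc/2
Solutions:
 f(c) = C1 + Integral(C2*airyai(12^(1/3)*c) + C3*airybi(12^(1/3)*c), c)


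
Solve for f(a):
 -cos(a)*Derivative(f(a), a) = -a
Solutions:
 f(a) = C1 + Integral(a/cos(a), a)


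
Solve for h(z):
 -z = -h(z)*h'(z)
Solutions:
 h(z) = -sqrt(C1 + z^2)
 h(z) = sqrt(C1 + z^2)


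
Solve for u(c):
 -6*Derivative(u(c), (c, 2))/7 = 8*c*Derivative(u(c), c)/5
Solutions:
 u(c) = C1 + C2*erf(sqrt(210)*c/15)


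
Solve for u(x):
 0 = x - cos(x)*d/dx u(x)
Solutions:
 u(x) = C1 + Integral(x/cos(x), x)


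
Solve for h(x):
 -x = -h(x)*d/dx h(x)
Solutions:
 h(x) = -sqrt(C1 + x^2)
 h(x) = sqrt(C1 + x^2)


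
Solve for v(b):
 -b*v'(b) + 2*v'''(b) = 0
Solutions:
 v(b) = C1 + Integral(C2*airyai(2^(2/3)*b/2) + C3*airybi(2^(2/3)*b/2), b)


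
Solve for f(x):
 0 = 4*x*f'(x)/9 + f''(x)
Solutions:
 f(x) = C1 + C2*erf(sqrt(2)*x/3)


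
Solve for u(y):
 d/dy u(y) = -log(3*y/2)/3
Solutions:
 u(y) = C1 - y*log(y)/3 - y*log(3)/3 + y*log(2)/3 + y/3


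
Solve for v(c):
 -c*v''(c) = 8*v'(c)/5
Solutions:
 v(c) = C1 + C2/c^(3/5)


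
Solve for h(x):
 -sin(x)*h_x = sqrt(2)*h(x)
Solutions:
 h(x) = C1*(cos(x) + 1)^(sqrt(2)/2)/(cos(x) - 1)^(sqrt(2)/2)


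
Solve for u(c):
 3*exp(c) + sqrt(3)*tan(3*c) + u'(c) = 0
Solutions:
 u(c) = C1 - 3*exp(c) + sqrt(3)*log(cos(3*c))/3


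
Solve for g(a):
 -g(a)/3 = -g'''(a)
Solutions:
 g(a) = C3*exp(3^(2/3)*a/3) + (C1*sin(3^(1/6)*a/2) + C2*cos(3^(1/6)*a/2))*exp(-3^(2/3)*a/6)


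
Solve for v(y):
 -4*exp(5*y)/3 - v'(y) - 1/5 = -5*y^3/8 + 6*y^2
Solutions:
 v(y) = C1 + 5*y^4/32 - 2*y^3 - y/5 - 4*exp(5*y)/15


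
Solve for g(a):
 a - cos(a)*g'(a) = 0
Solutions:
 g(a) = C1 + Integral(a/cos(a), a)


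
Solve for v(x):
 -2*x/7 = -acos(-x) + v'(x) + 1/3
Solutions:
 v(x) = C1 - x^2/7 + x*acos(-x) - x/3 + sqrt(1 - x^2)


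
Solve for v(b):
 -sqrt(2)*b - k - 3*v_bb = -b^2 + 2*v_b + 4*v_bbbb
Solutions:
 v(b) = C1 + C4*exp(-b/2) + b^3/6 - 3*b^2/4 - sqrt(2)*b^2/4 - b*k/2 + 3*sqrt(2)*b/4 + 9*b/4 + (C2*sin(sqrt(15)*b/4) + C3*cos(sqrt(15)*b/4))*exp(b/4)


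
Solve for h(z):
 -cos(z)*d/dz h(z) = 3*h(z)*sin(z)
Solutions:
 h(z) = C1*cos(z)^3


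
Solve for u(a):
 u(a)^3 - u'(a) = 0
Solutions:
 u(a) = -sqrt(2)*sqrt(-1/(C1 + a))/2
 u(a) = sqrt(2)*sqrt(-1/(C1 + a))/2


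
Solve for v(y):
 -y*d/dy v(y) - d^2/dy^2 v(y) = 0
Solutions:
 v(y) = C1 + C2*erf(sqrt(2)*y/2)


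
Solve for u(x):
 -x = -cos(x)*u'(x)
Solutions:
 u(x) = C1 + Integral(x/cos(x), x)


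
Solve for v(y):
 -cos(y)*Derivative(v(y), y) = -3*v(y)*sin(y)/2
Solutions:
 v(y) = C1/cos(y)^(3/2)


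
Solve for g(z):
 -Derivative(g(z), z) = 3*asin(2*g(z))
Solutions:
 Integral(1/asin(2*_y), (_y, g(z))) = C1 - 3*z


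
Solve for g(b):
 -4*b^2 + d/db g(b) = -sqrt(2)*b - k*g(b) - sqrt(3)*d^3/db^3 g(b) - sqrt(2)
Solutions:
 g(b) = C1*exp(b*(-2^(2/3)*3^(1/6)*(9*k + sqrt(81*k^2 + 4*sqrt(3)))^(1/3) + 2*6^(1/3)/(9*k + sqrt(81*k^2 + 4*sqrt(3)))^(1/3))/6) + C2*exp(b*(2^(2/3)*3^(1/6)*(9*k + sqrt(81*k^2 + 4*sqrt(3)))^(1/3) - 6^(2/3)*I*(9*k + sqrt(81*k^2 + 4*sqrt(3)))^(1/3) + 16*sqrt(3)/((9*k + sqrt(81*k^2 + 4*sqrt(3)))^(1/3)*(-2^(2/3)*3^(1/6) + 6^(2/3)*I)))/12) + C3*exp(b*(2^(2/3)*3^(1/6)*(9*k + sqrt(81*k^2 + 4*sqrt(3)))^(1/3) + 6^(2/3)*I*(9*k + sqrt(81*k^2 + 4*sqrt(3)))^(1/3) - 16*sqrt(3)/((9*k + sqrt(81*k^2 + 4*sqrt(3)))^(1/3)*(2^(2/3)*3^(1/6) + 6^(2/3)*I)))/12) + 4*b^2/k - sqrt(2)*b/k - 8*b/k^2 - sqrt(2)/k + sqrt(2)/k^2 + 8/k^3


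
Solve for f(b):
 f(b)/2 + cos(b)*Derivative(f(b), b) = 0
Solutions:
 f(b) = C1*(sin(b) - 1)^(1/4)/(sin(b) + 1)^(1/4)


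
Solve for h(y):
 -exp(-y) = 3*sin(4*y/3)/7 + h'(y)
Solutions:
 h(y) = C1 + 9*cos(4*y/3)/28 + exp(-y)


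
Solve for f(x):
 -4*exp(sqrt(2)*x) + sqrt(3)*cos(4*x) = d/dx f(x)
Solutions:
 f(x) = C1 - 2*sqrt(2)*exp(sqrt(2)*x) + sqrt(3)*sin(4*x)/4


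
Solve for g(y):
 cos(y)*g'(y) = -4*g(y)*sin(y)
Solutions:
 g(y) = C1*cos(y)^4


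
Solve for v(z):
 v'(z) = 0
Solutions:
 v(z) = C1


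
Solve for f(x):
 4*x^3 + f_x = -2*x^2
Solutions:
 f(x) = C1 - x^4 - 2*x^3/3


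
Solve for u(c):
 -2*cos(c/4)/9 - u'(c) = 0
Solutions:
 u(c) = C1 - 8*sin(c/4)/9


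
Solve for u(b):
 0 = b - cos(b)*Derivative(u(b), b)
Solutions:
 u(b) = C1 + Integral(b/cos(b), b)


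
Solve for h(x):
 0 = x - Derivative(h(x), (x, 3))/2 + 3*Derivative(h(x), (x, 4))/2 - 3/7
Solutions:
 h(x) = C1 + C2*x + C3*x^2 + C4*exp(x/3) + x^4/12 + 6*x^3/7


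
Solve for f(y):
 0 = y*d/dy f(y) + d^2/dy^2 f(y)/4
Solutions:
 f(y) = C1 + C2*erf(sqrt(2)*y)


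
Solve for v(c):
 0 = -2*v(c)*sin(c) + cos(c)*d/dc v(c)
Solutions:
 v(c) = C1/cos(c)^2


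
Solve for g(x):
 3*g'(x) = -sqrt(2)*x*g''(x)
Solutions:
 g(x) = C1 + C2*x^(1 - 3*sqrt(2)/2)


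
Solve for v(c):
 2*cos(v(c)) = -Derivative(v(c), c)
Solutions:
 v(c) = pi - asin((C1 + exp(4*c))/(C1 - exp(4*c)))
 v(c) = asin((C1 + exp(4*c))/(C1 - exp(4*c)))


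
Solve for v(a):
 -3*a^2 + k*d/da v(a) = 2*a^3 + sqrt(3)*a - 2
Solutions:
 v(a) = C1 + a^4/(2*k) + a^3/k + sqrt(3)*a^2/(2*k) - 2*a/k


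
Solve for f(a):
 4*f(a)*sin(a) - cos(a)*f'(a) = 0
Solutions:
 f(a) = C1/cos(a)^4


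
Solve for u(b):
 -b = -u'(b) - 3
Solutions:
 u(b) = C1 + b^2/2 - 3*b


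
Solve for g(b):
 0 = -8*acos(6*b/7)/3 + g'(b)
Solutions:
 g(b) = C1 + 8*b*acos(6*b/7)/3 - 4*sqrt(49 - 36*b^2)/9


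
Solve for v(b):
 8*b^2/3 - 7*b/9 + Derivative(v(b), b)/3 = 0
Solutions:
 v(b) = C1 - 8*b^3/3 + 7*b^2/6


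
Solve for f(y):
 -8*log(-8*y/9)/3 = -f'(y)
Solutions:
 f(y) = C1 + 8*y*log(-y)/3 + y*(-16*log(3)/3 - 8/3 + 8*log(2))


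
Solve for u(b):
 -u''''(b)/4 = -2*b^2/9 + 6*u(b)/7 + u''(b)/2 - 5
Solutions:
 u(b) = 7*b^2/27 + (C1*sin(14^(3/4)*3^(1/4)*b*cos(atan(sqrt(119)/7)/2)/7) + C2*cos(14^(3/4)*3^(1/4)*b*cos(atan(sqrt(119)/7)/2)/7))*exp(-14^(3/4)*3^(1/4)*b*sin(atan(sqrt(119)/7)/2)/7) + (C3*sin(14^(3/4)*3^(1/4)*b*cos(atan(sqrt(119)/7)/2)/7) + C4*cos(14^(3/4)*3^(1/4)*b*cos(atan(sqrt(119)/7)/2)/7))*exp(14^(3/4)*3^(1/4)*b*sin(atan(sqrt(119)/7)/2)/7) + 448/81


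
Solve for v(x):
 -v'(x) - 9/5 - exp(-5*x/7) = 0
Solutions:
 v(x) = C1 - 9*x/5 + 7*exp(-5*x/7)/5


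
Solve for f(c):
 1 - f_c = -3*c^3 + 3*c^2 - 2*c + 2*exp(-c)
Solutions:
 f(c) = C1 + 3*c^4/4 - c^3 + c^2 + c + 2*exp(-c)


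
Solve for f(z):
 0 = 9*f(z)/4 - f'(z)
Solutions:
 f(z) = C1*exp(9*z/4)


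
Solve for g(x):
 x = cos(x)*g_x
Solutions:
 g(x) = C1 + Integral(x/cos(x), x)


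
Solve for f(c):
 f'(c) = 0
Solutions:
 f(c) = C1


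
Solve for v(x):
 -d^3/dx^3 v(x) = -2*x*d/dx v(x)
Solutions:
 v(x) = C1 + Integral(C2*airyai(2^(1/3)*x) + C3*airybi(2^(1/3)*x), x)


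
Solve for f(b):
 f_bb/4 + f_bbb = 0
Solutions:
 f(b) = C1 + C2*b + C3*exp(-b/4)


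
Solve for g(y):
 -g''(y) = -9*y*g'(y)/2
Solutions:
 g(y) = C1 + C2*erfi(3*y/2)


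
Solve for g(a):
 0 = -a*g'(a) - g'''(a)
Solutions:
 g(a) = C1 + Integral(C2*airyai(-a) + C3*airybi(-a), a)


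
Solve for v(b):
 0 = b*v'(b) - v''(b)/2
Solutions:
 v(b) = C1 + C2*erfi(b)


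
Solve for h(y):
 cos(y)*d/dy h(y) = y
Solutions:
 h(y) = C1 + Integral(y/cos(y), y)


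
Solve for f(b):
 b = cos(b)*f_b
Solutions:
 f(b) = C1 + Integral(b/cos(b), b)


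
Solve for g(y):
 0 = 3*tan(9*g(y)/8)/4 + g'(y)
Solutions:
 g(y) = -8*asin(C1*exp(-27*y/32))/9 + 8*pi/9
 g(y) = 8*asin(C1*exp(-27*y/32))/9


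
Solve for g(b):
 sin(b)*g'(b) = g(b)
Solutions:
 g(b) = C1*sqrt(cos(b) - 1)/sqrt(cos(b) + 1)


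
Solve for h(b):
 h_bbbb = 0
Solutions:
 h(b) = C1 + C2*b + C3*b^2 + C4*b^3


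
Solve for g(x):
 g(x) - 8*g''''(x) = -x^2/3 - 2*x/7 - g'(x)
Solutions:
 g(x) = C1*exp(x*(-2^(2/3)*(47 + 3*sqrt(249))^(1/3) + 4*2^(1/3)/(47 + 3*sqrt(249))^(1/3) + 4)/24)*sin(2^(1/3)*sqrt(3)*x*(4/(47 + 3*sqrt(249))^(1/3) + 2^(1/3)*(47 + 3*sqrt(249))^(1/3))/24) + C2*exp(x*(-2^(2/3)*(47 + 3*sqrt(249))^(1/3) + 4*2^(1/3)/(47 + 3*sqrt(249))^(1/3) + 4)/24)*cos(2^(1/3)*sqrt(3)*x*(4/(47 + 3*sqrt(249))^(1/3) + 2^(1/3)*(47 + 3*sqrt(249))^(1/3))/24) + C3*exp(-x/2) + C4*exp(x*(-4*2^(1/3)/(47 + 3*sqrt(249))^(1/3) + 2 + 2^(2/3)*(47 + 3*sqrt(249))^(1/3))/12) - x^2/3 + 8*x/21 - 8/21


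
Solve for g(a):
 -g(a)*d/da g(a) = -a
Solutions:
 g(a) = -sqrt(C1 + a^2)
 g(a) = sqrt(C1 + a^2)


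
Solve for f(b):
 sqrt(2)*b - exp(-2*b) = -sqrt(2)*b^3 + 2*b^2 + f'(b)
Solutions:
 f(b) = C1 + sqrt(2)*b^4/4 - 2*b^3/3 + sqrt(2)*b^2/2 + exp(-2*b)/2


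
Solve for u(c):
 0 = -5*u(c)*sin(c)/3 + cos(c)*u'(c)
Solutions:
 u(c) = C1/cos(c)^(5/3)


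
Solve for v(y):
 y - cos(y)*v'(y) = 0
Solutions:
 v(y) = C1 + Integral(y/cos(y), y)


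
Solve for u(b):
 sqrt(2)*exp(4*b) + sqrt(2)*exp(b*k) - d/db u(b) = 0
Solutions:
 u(b) = C1 + sqrt(2)*exp(4*b)/4 + sqrt(2)*exp(b*k)/k


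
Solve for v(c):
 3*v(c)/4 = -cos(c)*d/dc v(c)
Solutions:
 v(c) = C1*(sin(c) - 1)^(3/8)/(sin(c) + 1)^(3/8)


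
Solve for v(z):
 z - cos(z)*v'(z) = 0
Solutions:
 v(z) = C1 + Integral(z/cos(z), z)


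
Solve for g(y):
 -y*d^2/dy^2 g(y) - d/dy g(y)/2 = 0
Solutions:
 g(y) = C1 + C2*sqrt(y)


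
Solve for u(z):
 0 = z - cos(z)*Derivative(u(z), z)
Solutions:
 u(z) = C1 + Integral(z/cos(z), z)


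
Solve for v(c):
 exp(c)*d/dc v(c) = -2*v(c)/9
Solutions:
 v(c) = C1*exp(2*exp(-c)/9)


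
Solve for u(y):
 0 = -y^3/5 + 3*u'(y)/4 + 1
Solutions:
 u(y) = C1 + y^4/15 - 4*y/3


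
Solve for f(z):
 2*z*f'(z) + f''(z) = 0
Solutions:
 f(z) = C1 + C2*erf(z)


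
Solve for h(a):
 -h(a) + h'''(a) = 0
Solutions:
 h(a) = C3*exp(a) + (C1*sin(sqrt(3)*a/2) + C2*cos(sqrt(3)*a/2))*exp(-a/2)


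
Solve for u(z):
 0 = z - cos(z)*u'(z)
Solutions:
 u(z) = C1 + Integral(z/cos(z), z)


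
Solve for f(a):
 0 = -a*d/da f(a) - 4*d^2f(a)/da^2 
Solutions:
 f(a) = C1 + C2*erf(sqrt(2)*a/4)


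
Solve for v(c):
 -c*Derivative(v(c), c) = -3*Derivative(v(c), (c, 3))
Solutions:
 v(c) = C1 + Integral(C2*airyai(3^(2/3)*c/3) + C3*airybi(3^(2/3)*c/3), c)


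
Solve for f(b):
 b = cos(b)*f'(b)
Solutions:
 f(b) = C1 + Integral(b/cos(b), b)


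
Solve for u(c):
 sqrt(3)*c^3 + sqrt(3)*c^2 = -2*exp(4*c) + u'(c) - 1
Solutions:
 u(c) = C1 + sqrt(3)*c^4/4 + sqrt(3)*c^3/3 + c + exp(4*c)/2


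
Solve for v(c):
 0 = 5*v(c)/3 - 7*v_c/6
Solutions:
 v(c) = C1*exp(10*c/7)


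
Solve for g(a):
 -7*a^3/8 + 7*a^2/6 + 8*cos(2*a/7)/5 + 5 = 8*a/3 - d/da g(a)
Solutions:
 g(a) = C1 + 7*a^4/32 - 7*a^3/18 + 4*a^2/3 - 5*a - 28*sin(2*a/7)/5


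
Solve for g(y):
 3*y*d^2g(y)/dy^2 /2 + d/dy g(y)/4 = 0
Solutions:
 g(y) = C1 + C2*y^(5/6)


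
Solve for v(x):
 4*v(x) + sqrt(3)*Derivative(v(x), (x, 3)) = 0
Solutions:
 v(x) = C3*exp(-2^(2/3)*3^(5/6)*x/3) + (C1*sin(2^(2/3)*3^(1/3)*x/2) + C2*cos(2^(2/3)*3^(1/3)*x/2))*exp(2^(2/3)*3^(5/6)*x/6)


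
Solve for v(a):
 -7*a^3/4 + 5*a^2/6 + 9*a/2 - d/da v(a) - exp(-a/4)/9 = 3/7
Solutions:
 v(a) = C1 - 7*a^4/16 + 5*a^3/18 + 9*a^2/4 - 3*a/7 + 4*exp(-a/4)/9


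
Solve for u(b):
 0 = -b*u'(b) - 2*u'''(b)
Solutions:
 u(b) = C1 + Integral(C2*airyai(-2^(2/3)*b/2) + C3*airybi(-2^(2/3)*b/2), b)


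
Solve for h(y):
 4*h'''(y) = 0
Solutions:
 h(y) = C1 + C2*y + C3*y^2


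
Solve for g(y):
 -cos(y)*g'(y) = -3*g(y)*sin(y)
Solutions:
 g(y) = C1/cos(y)^3


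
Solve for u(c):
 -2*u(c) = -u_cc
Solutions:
 u(c) = C1*exp(-sqrt(2)*c) + C2*exp(sqrt(2)*c)


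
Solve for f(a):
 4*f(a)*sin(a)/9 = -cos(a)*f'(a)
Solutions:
 f(a) = C1*cos(a)^(4/9)


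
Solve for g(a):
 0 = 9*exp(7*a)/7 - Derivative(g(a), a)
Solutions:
 g(a) = C1 + 9*exp(7*a)/49


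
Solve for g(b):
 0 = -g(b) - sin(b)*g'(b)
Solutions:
 g(b) = C1*sqrt(cos(b) + 1)/sqrt(cos(b) - 1)


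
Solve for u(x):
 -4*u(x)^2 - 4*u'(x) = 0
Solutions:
 u(x) = 1/(C1 + x)


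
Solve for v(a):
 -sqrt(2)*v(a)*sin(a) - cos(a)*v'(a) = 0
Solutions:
 v(a) = C1*cos(a)^(sqrt(2))


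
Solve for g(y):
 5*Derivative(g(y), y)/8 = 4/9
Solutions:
 g(y) = C1 + 32*y/45


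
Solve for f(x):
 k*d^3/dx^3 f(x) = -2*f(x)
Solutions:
 f(x) = C1*exp(2^(1/3)*x*(-1/k)^(1/3)) + C2*exp(2^(1/3)*x*(-1/k)^(1/3)*(-1 + sqrt(3)*I)/2) + C3*exp(-2^(1/3)*x*(-1/k)^(1/3)*(1 + sqrt(3)*I)/2)


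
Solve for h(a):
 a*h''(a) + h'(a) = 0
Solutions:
 h(a) = C1 + C2*log(a)


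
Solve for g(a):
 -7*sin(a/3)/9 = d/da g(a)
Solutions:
 g(a) = C1 + 7*cos(a/3)/3


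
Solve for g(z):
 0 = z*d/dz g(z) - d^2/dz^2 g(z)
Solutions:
 g(z) = C1 + C2*erfi(sqrt(2)*z/2)


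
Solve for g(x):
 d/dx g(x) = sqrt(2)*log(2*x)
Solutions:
 g(x) = C1 + sqrt(2)*x*log(x) - sqrt(2)*x + sqrt(2)*x*log(2)


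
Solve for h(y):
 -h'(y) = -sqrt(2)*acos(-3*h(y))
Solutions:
 Integral(1/acos(-3*_y), (_y, h(y))) = C1 + sqrt(2)*y


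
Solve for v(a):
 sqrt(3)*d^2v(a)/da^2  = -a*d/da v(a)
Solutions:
 v(a) = C1 + C2*erf(sqrt(2)*3^(3/4)*a/6)


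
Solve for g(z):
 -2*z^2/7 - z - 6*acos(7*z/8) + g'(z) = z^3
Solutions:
 g(z) = C1 + z^4/4 + 2*z^3/21 + z^2/2 + 6*z*acos(7*z/8) - 6*sqrt(64 - 49*z^2)/7


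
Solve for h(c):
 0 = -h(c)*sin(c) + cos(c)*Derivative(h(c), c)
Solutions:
 h(c) = C1/cos(c)


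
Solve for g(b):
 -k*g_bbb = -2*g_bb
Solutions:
 g(b) = C1 + C2*b + C3*exp(2*b/k)


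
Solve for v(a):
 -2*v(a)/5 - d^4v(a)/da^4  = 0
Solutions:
 v(a) = (C1*sin(10^(3/4)*a/10) + C2*cos(10^(3/4)*a/10))*exp(-10^(3/4)*a/10) + (C3*sin(10^(3/4)*a/10) + C4*cos(10^(3/4)*a/10))*exp(10^(3/4)*a/10)


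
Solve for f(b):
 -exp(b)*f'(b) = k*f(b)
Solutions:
 f(b) = C1*exp(k*exp(-b))


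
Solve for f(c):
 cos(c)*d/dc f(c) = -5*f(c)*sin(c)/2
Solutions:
 f(c) = C1*cos(c)^(5/2)


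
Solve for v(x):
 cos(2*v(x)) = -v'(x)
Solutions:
 v(x) = -asin((C1 + exp(4*x))/(C1 - exp(4*x)))/2 + pi/2
 v(x) = asin((C1 + exp(4*x))/(C1 - exp(4*x)))/2


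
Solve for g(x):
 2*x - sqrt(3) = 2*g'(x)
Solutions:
 g(x) = C1 + x^2/2 - sqrt(3)*x/2


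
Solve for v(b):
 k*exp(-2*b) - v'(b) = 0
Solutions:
 v(b) = C1 - k*exp(-2*b)/2


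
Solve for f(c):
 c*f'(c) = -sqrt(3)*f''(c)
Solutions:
 f(c) = C1 + C2*erf(sqrt(2)*3^(3/4)*c/6)


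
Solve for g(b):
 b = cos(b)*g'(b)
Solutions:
 g(b) = C1 + Integral(b/cos(b), b)


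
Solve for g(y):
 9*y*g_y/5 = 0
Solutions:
 g(y) = C1


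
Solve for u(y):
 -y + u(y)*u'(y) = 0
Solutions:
 u(y) = -sqrt(C1 + y^2)
 u(y) = sqrt(C1 + y^2)


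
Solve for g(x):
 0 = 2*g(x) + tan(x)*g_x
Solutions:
 g(x) = C1/sin(x)^2


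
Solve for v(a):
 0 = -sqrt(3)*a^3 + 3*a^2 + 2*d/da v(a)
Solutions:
 v(a) = C1 + sqrt(3)*a^4/8 - a^3/2


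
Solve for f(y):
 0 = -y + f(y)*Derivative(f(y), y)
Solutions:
 f(y) = -sqrt(C1 + y^2)
 f(y) = sqrt(C1 + y^2)


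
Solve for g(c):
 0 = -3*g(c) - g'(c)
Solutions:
 g(c) = C1*exp(-3*c)


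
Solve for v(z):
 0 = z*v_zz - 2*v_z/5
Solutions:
 v(z) = C1 + C2*z^(7/5)


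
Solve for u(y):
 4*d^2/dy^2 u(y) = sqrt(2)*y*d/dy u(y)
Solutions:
 u(y) = C1 + C2*erfi(2^(3/4)*y/4)


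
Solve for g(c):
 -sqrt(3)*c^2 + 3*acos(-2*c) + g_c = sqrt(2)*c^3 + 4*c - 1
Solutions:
 g(c) = C1 + sqrt(2)*c^4/4 + sqrt(3)*c^3/3 + 2*c^2 - 3*c*acos(-2*c) - c - 3*sqrt(1 - 4*c^2)/2


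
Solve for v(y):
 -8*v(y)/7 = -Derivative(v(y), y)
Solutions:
 v(y) = C1*exp(8*y/7)


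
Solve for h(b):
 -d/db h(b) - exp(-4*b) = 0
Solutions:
 h(b) = C1 + exp(-4*b)/4


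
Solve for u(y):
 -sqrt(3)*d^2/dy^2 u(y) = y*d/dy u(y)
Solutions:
 u(y) = C1 + C2*erf(sqrt(2)*3^(3/4)*y/6)


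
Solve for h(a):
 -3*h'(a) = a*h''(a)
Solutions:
 h(a) = C1 + C2/a^2


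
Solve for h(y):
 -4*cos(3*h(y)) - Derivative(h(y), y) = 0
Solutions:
 h(y) = -asin((C1 + exp(24*y))/(C1 - exp(24*y)))/3 + pi/3
 h(y) = asin((C1 + exp(24*y))/(C1 - exp(24*y)))/3


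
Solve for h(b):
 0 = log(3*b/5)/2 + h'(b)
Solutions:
 h(b) = C1 - b*log(b)/2 - b*log(3)/2 + b/2 + b*log(5)/2


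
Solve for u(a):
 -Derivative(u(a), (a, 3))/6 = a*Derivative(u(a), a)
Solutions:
 u(a) = C1 + Integral(C2*airyai(-6^(1/3)*a) + C3*airybi(-6^(1/3)*a), a)


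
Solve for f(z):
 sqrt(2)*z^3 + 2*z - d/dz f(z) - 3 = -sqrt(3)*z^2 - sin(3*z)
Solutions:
 f(z) = C1 + sqrt(2)*z^4/4 + sqrt(3)*z^3/3 + z^2 - 3*z - cos(3*z)/3


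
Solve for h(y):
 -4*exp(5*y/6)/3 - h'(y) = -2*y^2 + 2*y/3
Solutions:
 h(y) = C1 + 2*y^3/3 - y^2/3 - 8*exp(5*y/6)/5


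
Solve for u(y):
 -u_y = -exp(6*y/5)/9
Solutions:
 u(y) = C1 + 5*exp(6*y/5)/54


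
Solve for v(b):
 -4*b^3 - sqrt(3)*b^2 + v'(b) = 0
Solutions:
 v(b) = C1 + b^4 + sqrt(3)*b^3/3


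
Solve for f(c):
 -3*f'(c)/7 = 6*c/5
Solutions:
 f(c) = C1 - 7*c^2/5


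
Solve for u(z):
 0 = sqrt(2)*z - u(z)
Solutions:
 u(z) = sqrt(2)*z


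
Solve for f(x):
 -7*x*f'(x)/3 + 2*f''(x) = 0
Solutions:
 f(x) = C1 + C2*erfi(sqrt(21)*x/6)


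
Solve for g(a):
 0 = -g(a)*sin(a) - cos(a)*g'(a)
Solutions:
 g(a) = C1*cos(a)


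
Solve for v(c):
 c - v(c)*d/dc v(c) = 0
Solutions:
 v(c) = -sqrt(C1 + c^2)
 v(c) = sqrt(C1 + c^2)


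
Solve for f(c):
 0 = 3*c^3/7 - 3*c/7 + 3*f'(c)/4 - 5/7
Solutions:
 f(c) = C1 - c^4/7 + 2*c^2/7 + 20*c/21


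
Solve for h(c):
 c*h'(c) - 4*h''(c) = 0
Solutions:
 h(c) = C1 + C2*erfi(sqrt(2)*c/4)


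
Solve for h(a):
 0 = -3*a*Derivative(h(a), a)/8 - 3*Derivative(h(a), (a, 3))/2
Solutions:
 h(a) = C1 + Integral(C2*airyai(-2^(1/3)*a/2) + C3*airybi(-2^(1/3)*a/2), a)


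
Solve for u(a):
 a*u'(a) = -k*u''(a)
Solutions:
 u(a) = C1 + C2*sqrt(k)*erf(sqrt(2)*a*sqrt(1/k)/2)


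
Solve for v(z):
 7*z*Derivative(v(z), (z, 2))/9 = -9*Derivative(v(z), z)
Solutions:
 v(z) = C1 + C2/z^(74/7)


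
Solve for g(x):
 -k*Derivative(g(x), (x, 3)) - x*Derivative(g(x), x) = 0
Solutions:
 g(x) = C1 + Integral(C2*airyai(x*(-1/k)^(1/3)) + C3*airybi(x*(-1/k)^(1/3)), x)


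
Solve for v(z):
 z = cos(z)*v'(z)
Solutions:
 v(z) = C1 + Integral(z/cos(z), z)


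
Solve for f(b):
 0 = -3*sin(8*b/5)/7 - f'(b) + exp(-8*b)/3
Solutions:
 f(b) = C1 + 15*cos(8*b/5)/56 - exp(-8*b)/24


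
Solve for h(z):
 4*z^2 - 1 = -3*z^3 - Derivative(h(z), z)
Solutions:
 h(z) = C1 - 3*z^4/4 - 4*z^3/3 + z


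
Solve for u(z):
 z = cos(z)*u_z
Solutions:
 u(z) = C1 + Integral(z/cos(z), z)


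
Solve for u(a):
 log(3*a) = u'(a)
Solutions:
 u(a) = C1 + a*log(a) - a + a*log(3)


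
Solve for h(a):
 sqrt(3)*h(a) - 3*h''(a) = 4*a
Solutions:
 h(a) = C1*exp(-3^(3/4)*a/3) + C2*exp(3^(3/4)*a/3) + 4*sqrt(3)*a/3


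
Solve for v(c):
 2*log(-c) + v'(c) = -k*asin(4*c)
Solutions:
 v(c) = C1 - 2*c*log(-c) + 2*c - k*(c*asin(4*c) + sqrt(1 - 16*c^2)/4)


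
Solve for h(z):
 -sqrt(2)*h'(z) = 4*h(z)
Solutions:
 h(z) = C1*exp(-2*sqrt(2)*z)


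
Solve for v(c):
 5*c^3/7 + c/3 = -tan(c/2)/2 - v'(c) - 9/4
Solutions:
 v(c) = C1 - 5*c^4/28 - c^2/6 - 9*c/4 + log(cos(c/2))


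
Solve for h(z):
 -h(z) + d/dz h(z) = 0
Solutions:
 h(z) = C1*exp(z)


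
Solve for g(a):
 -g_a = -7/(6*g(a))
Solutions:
 g(a) = -sqrt(C1 + 21*a)/3
 g(a) = sqrt(C1 + 21*a)/3


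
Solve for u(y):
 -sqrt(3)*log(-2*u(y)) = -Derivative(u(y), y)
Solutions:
 -sqrt(3)*Integral(1/(log(-_y) + log(2)), (_y, u(y)))/3 = C1 - y


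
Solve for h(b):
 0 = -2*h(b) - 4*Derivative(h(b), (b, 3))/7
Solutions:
 h(b) = C3*exp(-2^(2/3)*7^(1/3)*b/2) + (C1*sin(2^(2/3)*sqrt(3)*7^(1/3)*b/4) + C2*cos(2^(2/3)*sqrt(3)*7^(1/3)*b/4))*exp(2^(2/3)*7^(1/3)*b/4)


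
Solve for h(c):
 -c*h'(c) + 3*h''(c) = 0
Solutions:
 h(c) = C1 + C2*erfi(sqrt(6)*c/6)


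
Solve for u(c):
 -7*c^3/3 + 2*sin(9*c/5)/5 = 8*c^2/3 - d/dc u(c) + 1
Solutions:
 u(c) = C1 + 7*c^4/12 + 8*c^3/9 + c + 2*cos(9*c/5)/9


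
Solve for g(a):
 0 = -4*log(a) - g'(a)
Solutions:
 g(a) = C1 - 4*a*log(a) + 4*a


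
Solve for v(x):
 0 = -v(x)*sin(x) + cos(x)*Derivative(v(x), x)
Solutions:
 v(x) = C1/cos(x)


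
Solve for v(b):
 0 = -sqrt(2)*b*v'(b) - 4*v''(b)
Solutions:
 v(b) = C1 + C2*erf(2^(3/4)*b/4)


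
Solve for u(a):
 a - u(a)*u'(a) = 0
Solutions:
 u(a) = -sqrt(C1 + a^2)
 u(a) = sqrt(C1 + a^2)


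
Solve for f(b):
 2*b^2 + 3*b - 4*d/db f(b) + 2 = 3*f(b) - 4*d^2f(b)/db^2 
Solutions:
 f(b) = C1*exp(-b/2) + C2*exp(3*b/2) + 2*b^2/3 - 7*b/9 + 94/27


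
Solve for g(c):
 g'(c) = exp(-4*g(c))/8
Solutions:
 g(c) = log(-I*(C1 + c/2)^(1/4))
 g(c) = log(I*(C1 + c/2)^(1/4))
 g(c) = log(-(C1 + c/2)^(1/4))
 g(c) = log(C1 + c/2)/4


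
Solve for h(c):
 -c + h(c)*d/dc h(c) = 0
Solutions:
 h(c) = -sqrt(C1 + c^2)
 h(c) = sqrt(C1 + c^2)


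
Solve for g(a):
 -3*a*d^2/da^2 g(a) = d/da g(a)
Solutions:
 g(a) = C1 + C2*a^(2/3)


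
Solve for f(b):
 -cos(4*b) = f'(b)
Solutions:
 f(b) = C1 - sin(4*b)/4


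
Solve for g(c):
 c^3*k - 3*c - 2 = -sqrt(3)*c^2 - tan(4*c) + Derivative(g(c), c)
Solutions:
 g(c) = C1 + c^4*k/4 + sqrt(3)*c^3/3 - 3*c^2/2 - 2*c - log(cos(4*c))/4


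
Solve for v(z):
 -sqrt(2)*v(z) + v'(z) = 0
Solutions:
 v(z) = C1*exp(sqrt(2)*z)


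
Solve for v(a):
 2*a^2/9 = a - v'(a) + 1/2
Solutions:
 v(a) = C1 - 2*a^3/27 + a^2/2 + a/2


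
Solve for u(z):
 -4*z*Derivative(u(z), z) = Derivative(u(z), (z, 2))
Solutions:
 u(z) = C1 + C2*erf(sqrt(2)*z)


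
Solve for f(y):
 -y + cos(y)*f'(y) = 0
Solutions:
 f(y) = C1 + Integral(y/cos(y), y)


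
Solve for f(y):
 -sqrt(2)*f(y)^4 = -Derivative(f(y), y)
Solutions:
 f(y) = (-1/(C1 + 3*sqrt(2)*y))^(1/3)
 f(y) = (-1/(C1 + sqrt(2)*y))^(1/3)*(-3^(2/3) - 3*3^(1/6)*I)/6
 f(y) = (-1/(C1 + sqrt(2)*y))^(1/3)*(-3^(2/3) + 3*3^(1/6)*I)/6


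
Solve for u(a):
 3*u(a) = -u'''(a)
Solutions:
 u(a) = C3*exp(-3^(1/3)*a) + (C1*sin(3^(5/6)*a/2) + C2*cos(3^(5/6)*a/2))*exp(3^(1/3)*a/2)


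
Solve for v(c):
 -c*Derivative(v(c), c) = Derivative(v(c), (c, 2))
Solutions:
 v(c) = C1 + C2*erf(sqrt(2)*c/2)


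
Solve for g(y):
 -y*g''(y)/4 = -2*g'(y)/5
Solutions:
 g(y) = C1 + C2*y^(13/5)


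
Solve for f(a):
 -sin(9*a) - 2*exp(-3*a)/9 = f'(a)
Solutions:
 f(a) = C1 + cos(9*a)/9 + 2*exp(-3*a)/27


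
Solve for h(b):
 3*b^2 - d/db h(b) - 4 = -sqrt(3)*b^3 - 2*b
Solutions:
 h(b) = C1 + sqrt(3)*b^4/4 + b^3 + b^2 - 4*b


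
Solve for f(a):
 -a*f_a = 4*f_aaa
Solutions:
 f(a) = C1 + Integral(C2*airyai(-2^(1/3)*a/2) + C3*airybi(-2^(1/3)*a/2), a)


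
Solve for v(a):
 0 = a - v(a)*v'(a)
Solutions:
 v(a) = -sqrt(C1 + a^2)
 v(a) = sqrt(C1 + a^2)


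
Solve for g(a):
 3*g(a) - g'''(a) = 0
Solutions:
 g(a) = C3*exp(3^(1/3)*a) + (C1*sin(3^(5/6)*a/2) + C2*cos(3^(5/6)*a/2))*exp(-3^(1/3)*a/2)


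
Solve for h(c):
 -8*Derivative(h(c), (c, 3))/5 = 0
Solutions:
 h(c) = C1 + C2*c + C3*c^2


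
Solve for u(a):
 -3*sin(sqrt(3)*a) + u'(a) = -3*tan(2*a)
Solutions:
 u(a) = C1 + 3*log(cos(2*a))/2 - sqrt(3)*cos(sqrt(3)*a)


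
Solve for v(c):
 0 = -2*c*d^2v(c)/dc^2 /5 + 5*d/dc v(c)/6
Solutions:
 v(c) = C1 + C2*c^(37/12)


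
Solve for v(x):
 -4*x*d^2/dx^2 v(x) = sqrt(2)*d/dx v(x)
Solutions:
 v(x) = C1 + C2*x^(1 - sqrt(2)/4)


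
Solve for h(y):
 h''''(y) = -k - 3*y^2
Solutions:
 h(y) = C1 + C2*y + C3*y^2 + C4*y^3 - k*y^4/24 - y^6/120


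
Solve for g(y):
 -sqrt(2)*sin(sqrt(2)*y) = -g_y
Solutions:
 g(y) = C1 - cos(sqrt(2)*y)


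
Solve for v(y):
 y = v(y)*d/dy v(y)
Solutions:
 v(y) = -sqrt(C1 + y^2)
 v(y) = sqrt(C1 + y^2)


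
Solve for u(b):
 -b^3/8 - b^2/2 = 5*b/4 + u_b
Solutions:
 u(b) = C1 - b^4/32 - b^3/6 - 5*b^2/8


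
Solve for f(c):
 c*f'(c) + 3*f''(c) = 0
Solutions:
 f(c) = C1 + C2*erf(sqrt(6)*c/6)


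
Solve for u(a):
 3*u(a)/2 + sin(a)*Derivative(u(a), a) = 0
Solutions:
 u(a) = C1*(cos(a) + 1)^(3/4)/(cos(a) - 1)^(3/4)


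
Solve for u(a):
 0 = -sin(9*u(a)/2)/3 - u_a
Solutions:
 u(a) = -2*acos((-C1 - exp(3*a))/(C1 - exp(3*a)))/9 + 4*pi/9
 u(a) = 2*acos((-C1 - exp(3*a))/(C1 - exp(3*a)))/9


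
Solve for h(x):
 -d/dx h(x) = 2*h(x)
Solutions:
 h(x) = C1*exp(-2*x)


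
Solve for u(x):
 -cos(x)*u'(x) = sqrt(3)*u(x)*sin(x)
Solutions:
 u(x) = C1*cos(x)^(sqrt(3))


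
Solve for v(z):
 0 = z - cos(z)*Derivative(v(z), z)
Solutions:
 v(z) = C1 + Integral(z/cos(z), z)


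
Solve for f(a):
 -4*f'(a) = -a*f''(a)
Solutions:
 f(a) = C1 + C2*a^5


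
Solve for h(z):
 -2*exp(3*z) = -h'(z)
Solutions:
 h(z) = C1 + 2*exp(3*z)/3


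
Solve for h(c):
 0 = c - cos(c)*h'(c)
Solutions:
 h(c) = C1 + Integral(c/cos(c), c)


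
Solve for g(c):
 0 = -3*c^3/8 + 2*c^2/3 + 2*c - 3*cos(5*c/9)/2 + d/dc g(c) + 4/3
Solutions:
 g(c) = C1 + 3*c^4/32 - 2*c^3/9 - c^2 - 4*c/3 + 27*sin(5*c/9)/10


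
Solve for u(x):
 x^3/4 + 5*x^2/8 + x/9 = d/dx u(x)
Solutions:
 u(x) = C1 + x^4/16 + 5*x^3/24 + x^2/18


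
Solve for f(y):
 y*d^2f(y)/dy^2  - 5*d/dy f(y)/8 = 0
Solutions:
 f(y) = C1 + C2*y^(13/8)


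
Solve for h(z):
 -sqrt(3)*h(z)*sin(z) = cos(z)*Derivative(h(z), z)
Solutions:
 h(z) = C1*cos(z)^(sqrt(3))


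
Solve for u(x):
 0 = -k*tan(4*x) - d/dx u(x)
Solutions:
 u(x) = C1 + k*log(cos(4*x))/4


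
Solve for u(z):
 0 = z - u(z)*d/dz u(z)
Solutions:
 u(z) = -sqrt(C1 + z^2)
 u(z) = sqrt(C1 + z^2)


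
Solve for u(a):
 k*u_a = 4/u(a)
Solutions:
 u(a) = -sqrt(C1 + 8*a/k)
 u(a) = sqrt(C1 + 8*a/k)


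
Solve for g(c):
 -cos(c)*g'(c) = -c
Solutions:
 g(c) = C1 + Integral(c/cos(c), c)


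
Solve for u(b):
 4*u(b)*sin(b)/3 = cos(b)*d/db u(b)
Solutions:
 u(b) = C1/cos(b)^(4/3)


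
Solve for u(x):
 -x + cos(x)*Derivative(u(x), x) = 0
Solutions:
 u(x) = C1 + Integral(x/cos(x), x)


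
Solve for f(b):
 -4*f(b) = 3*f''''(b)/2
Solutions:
 f(b) = (C1*sin(2^(1/4)*3^(3/4)*b/3) + C2*cos(2^(1/4)*3^(3/4)*b/3))*exp(-2^(1/4)*3^(3/4)*b/3) + (C3*sin(2^(1/4)*3^(3/4)*b/3) + C4*cos(2^(1/4)*3^(3/4)*b/3))*exp(2^(1/4)*3^(3/4)*b/3)


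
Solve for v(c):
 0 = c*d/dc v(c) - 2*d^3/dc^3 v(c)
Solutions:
 v(c) = C1 + Integral(C2*airyai(2^(2/3)*c/2) + C3*airybi(2^(2/3)*c/2), c)


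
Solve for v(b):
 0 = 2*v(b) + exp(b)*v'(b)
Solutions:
 v(b) = C1*exp(2*exp(-b))


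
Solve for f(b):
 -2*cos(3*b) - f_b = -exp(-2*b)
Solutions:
 f(b) = C1 - 2*sin(3*b)/3 - exp(-2*b)/2


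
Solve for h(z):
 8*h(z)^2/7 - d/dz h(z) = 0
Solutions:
 h(z) = -7/(C1 + 8*z)


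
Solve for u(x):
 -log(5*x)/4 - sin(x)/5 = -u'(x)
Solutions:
 u(x) = C1 + x*log(x)/4 - x/4 + x*log(5)/4 - cos(x)/5


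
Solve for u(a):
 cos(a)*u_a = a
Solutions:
 u(a) = C1 + Integral(a/cos(a), a)


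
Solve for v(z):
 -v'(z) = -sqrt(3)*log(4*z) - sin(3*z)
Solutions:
 v(z) = C1 + sqrt(3)*z*(log(z) - 1) + 2*sqrt(3)*z*log(2) - cos(3*z)/3


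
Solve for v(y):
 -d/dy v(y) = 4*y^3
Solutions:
 v(y) = C1 - y^4


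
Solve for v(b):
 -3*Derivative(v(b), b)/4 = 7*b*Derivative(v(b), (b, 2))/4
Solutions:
 v(b) = C1 + C2*b^(4/7)


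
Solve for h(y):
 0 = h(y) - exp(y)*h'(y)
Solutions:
 h(y) = C1*exp(-exp(-y))


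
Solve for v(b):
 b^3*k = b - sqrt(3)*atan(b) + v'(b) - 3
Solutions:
 v(b) = C1 + b^4*k/4 - b^2/2 + 3*b + sqrt(3)*(b*atan(b) - log(b^2 + 1)/2)


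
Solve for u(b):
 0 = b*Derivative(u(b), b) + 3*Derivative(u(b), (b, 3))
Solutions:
 u(b) = C1 + Integral(C2*airyai(-3^(2/3)*b/3) + C3*airybi(-3^(2/3)*b/3), b)


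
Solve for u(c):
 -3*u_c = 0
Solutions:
 u(c) = C1


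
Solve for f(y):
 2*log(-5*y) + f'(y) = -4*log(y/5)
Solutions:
 f(y) = C1 - 6*y*log(y) + 2*y*(log(5) + 3 - I*pi)


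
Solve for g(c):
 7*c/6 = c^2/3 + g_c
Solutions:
 g(c) = C1 - c^3/9 + 7*c^2/12


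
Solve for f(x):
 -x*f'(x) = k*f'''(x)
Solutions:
 f(x) = C1 + Integral(C2*airyai(x*(-1/k)^(1/3)) + C3*airybi(x*(-1/k)^(1/3)), x)


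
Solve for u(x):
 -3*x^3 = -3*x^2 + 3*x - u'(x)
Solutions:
 u(x) = C1 + 3*x^4/4 - x^3 + 3*x^2/2


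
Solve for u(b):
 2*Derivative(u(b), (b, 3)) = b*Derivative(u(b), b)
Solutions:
 u(b) = C1 + Integral(C2*airyai(2^(2/3)*b/2) + C3*airybi(2^(2/3)*b/2), b)


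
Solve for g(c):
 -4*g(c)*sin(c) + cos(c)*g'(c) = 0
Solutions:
 g(c) = C1/cos(c)^4


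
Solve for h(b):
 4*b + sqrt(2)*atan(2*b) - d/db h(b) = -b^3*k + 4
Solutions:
 h(b) = C1 + b^4*k/4 + 2*b^2 - 4*b + sqrt(2)*(b*atan(2*b) - log(4*b^2 + 1)/4)


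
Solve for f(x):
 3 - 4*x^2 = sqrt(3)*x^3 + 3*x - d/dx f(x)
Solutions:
 f(x) = C1 + sqrt(3)*x^4/4 + 4*x^3/3 + 3*x^2/2 - 3*x


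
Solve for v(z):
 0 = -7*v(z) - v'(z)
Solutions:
 v(z) = C1*exp(-7*z)


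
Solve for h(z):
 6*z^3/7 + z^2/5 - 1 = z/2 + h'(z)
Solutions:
 h(z) = C1 + 3*z^4/14 + z^3/15 - z^2/4 - z


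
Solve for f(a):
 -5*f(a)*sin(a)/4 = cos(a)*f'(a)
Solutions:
 f(a) = C1*cos(a)^(5/4)


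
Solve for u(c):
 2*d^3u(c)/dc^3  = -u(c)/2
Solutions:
 u(c) = C3*exp(-2^(1/3)*c/2) + (C1*sin(2^(1/3)*sqrt(3)*c/4) + C2*cos(2^(1/3)*sqrt(3)*c/4))*exp(2^(1/3)*c/4)


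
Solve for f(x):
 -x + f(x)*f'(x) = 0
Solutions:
 f(x) = -sqrt(C1 + x^2)
 f(x) = sqrt(C1 + x^2)


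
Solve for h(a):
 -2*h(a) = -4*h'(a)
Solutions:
 h(a) = C1*exp(a/2)


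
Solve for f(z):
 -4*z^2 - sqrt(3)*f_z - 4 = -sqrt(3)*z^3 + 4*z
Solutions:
 f(z) = C1 + z^4/4 - 4*sqrt(3)*z^3/9 - 2*sqrt(3)*z^2/3 - 4*sqrt(3)*z/3


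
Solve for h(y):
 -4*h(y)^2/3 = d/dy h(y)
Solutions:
 h(y) = 3/(C1 + 4*y)


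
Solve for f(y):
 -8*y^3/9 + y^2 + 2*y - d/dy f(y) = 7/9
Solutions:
 f(y) = C1 - 2*y^4/9 + y^3/3 + y^2 - 7*y/9


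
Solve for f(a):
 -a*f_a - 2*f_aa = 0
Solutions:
 f(a) = C1 + C2*erf(a/2)


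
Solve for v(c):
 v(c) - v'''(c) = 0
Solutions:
 v(c) = C3*exp(c) + (C1*sin(sqrt(3)*c/2) + C2*cos(sqrt(3)*c/2))*exp(-c/2)


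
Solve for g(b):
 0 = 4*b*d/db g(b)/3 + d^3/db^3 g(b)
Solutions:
 g(b) = C1 + Integral(C2*airyai(-6^(2/3)*b/3) + C3*airybi(-6^(2/3)*b/3), b)


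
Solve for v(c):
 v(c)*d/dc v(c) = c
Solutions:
 v(c) = -sqrt(C1 + c^2)
 v(c) = sqrt(C1 + c^2)


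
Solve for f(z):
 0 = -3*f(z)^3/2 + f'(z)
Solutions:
 f(z) = -sqrt(-1/(C1 + 3*z))
 f(z) = sqrt(-1/(C1 + 3*z))


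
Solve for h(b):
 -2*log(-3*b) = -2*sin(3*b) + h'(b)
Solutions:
 h(b) = C1 - 2*b*log(-b) - 2*b*log(3) + 2*b - 2*cos(3*b)/3
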